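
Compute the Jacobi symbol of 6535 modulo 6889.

(6535 / 6889)
  = (6889 / 6535)    [QR: 6889 ≡ 1 mod 4, sign kept]
  = (354 / 6535)    [6889 ≡ 354 mod 6535]
  = (177 / 6535)    [6535 ≡ 7 mod 8 ⇒ (2 / 6535) = +1]
  = (6535 / 177)    [QR: 177 ≡ 1 mod 4, sign kept]
  = (163 / 177)    [6535 ≡ 163 mod 177]
  = (177 / 163)    [QR: 177 ≡ 1 mod 4, sign kept]
  = (14 / 163)    [177 ≡ 14 mod 163]
  = -(7 / 163)    [163 ≡ 3 mod 8 ⇒ (2 / 163) = -1]
  = (163 / 7)    [QR: both ≡ 3 mod 4, sign flips]
  = (2 / 7)    [163 ≡ 2 mod 7]
  = (1 / 7)    [7 ≡ 7 mod 8 ⇒ (2 / 7) = +1]
  = 1    [(1 / 7) = 1]

1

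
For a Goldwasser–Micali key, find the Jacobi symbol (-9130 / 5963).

Reduce the numerator: -9130 ≡ 2796 (mod 5963), so (-9130 / 5963) = (2796 / 5963).
Factor out 2: 2796 = 2^2·699. Since 5963 ≡ 3 (mod 8), (2 / 5963) = -1, and (2 / 5963)^2 = +1. Now have (699 / 5963).
Both 699 ≡ 3 and 5963 ≡ 3 (mod 4), so reciprocity gives (699 / 5963) = -(5963 / 699). Reduce: 5963 ≡ 371 (mod 699). Now have -(371 / 699).
Both 371 ≡ 3 and 699 ≡ 3 (mod 4), so reciprocity gives (371 / 699) = -(699 / 371). Reduce: 699 ≡ 328 (mod 371). Now have (328 / 371).
Factor out 2: 328 = 2^3·41. Since 371 ≡ 3 (mod 8), (2 / 371) = -1, and (2 / 371)^3 = -1. Now have -(41 / 371).
41 ≡ 1 (mod 4), so quadratic reciprocity gives (41 / 371) = (371 / 41). Reduce: 371 ≡ 2 (mod 41). Now have -(2 / 41).
Factor out 2: 2 = 2. Since 41 ≡ 1 (mod 8), (2 / 41) = +1. Now have -(1 / 41).
(1 / 41) = 1. Collecting the sign factors: -1.

-1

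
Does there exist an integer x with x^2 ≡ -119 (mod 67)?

yes

Pull out -1: (-119/67) = (-1/67)·(119/67). Since 67 ≡ 3 (mod 4), (-1/67) = -1. Now have -(119/67).
Reduce the numerator: 119 ≡ 52 (mod 67), so (119/67) = (52/67).
Factor out 2: 52 = 2^2·13. Since 67 ≡ 3 (mod 8), (2/67) = -1, and (2/67)^2 = +1. Now have -(13/67).
13 ≡ 1 (mod 4), so quadratic reciprocity gives (13/67) = (67/13). Reduce: 67 ≡ 2 (mod 13). Now have -(2/13).
Factor out 2: 2 = 2. Since 13 ≡ 5 (mod 8), (2/13) = -1. Now have (1/13).
(1/13) = 1. Collecting the sign factors: 1.
The Legendre symbol is 1, so x^2 ≡ -119 (mod 67) has solution.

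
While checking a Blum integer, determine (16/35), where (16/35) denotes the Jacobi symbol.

Factor out 2: 16 = 2^4. Since 35 ≡ 3 (mod 8), (2/35) = -1, and (2/35)^4 = +1. Now have (1/35).
(1/35) = 1. Collecting the sign factors: 1.

1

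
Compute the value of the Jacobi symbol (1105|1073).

Reduce the numerator: 1105 ≡ 32 (mod 1073), so (1105|1073) = (32|1073).
Factor out 2: 32 = 2^5. Since 1073 ≡ 1 (mod 8), (2|1073) = +1, and (2|1073)^5 = +1. Now have (1|1073).
(1|1073) = 1. Collecting the sign factors: 1.

1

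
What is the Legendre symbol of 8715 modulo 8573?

Reduce the numerator: 8715 ≡ 142 (mod 8573), so (8715 / 8573) = (142 / 8573).
Factor out 2: 142 = 2·71. Since 8573 ≡ 5 (mod 8), (2 / 8573) = -1. Now have -(71 / 8573).
8573 ≡ 1 (mod 4), so quadratic reciprocity gives (71 / 8573) = (8573 / 71). Reduce: 8573 ≡ 53 (mod 71). Now have -(53 / 71).
53 ≡ 1 (mod 4), so quadratic reciprocity gives (53 / 71) = (71 / 53). Reduce: 71 ≡ 18 (mod 53). Now have -(18 / 53).
Factor out 2: 18 = 2·9. Since 53 ≡ 5 (mod 8), (2 / 53) = -1. Now have (9 / 53).
9 ≡ 1 (mod 4), so quadratic reciprocity gives (9 / 53) = (53 / 9). Reduce: 53 ≡ 8 (mod 9). Now have (8 / 9).
Factor out 2: 8 = 2^3. Since 9 ≡ 1 (mod 8), (2 / 9) = +1, and (2 / 9)^3 = +1. Now have (1 / 9).
(1 / 9) = 1. Collecting the sign factors: 1.

1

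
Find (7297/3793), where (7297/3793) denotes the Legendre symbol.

1

(7297/3793)
  = (3504/3793)    [7297 ≡ 3504 mod 3793]
  = (219/3793)    [3793 ≡ 1 mod 8 ⇒ (2/3793)^4 = +1]
  = (3793/219)    [QR: 3793 ≡ 1 mod 4, sign kept]
  = (70/219)    [3793 ≡ 70 mod 219]
  = -(35/219)    [219 ≡ 3 mod 8 ⇒ (2/219) = -1]
  = (219/35)    [QR: both ≡ 3 mod 4, sign flips]
  = (9/35)    [219 ≡ 9 mod 35]
  = (35/9)    [QR: 9 ≡ 1 mod 4, sign kept]
  = (8/9)    [35 ≡ 8 mod 9]
  = (1/9)    [9 ≡ 1 mod 8 ⇒ (2/9)^3 = +1]
  = 1    [(1/9) = 1]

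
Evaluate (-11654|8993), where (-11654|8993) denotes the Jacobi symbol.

(-11654|8993)
  = (11654|8993)    [8993 ≡ 1 mod 4 ⇒ (-1|8993) = +1]
  = (2661|8993)    [11654 ≡ 2661 mod 8993]
  = (8993|2661)    [QR: 2661 ≡ 1 mod 4, sign kept]
  = (1010|2661)    [8993 ≡ 1010 mod 2661]
  = -(505|2661)    [2661 ≡ 5 mod 8 ⇒ (2|2661) = -1]
  = -(2661|505)    [QR: 505 ≡ 1 mod 4, sign kept]
  = -(136|505)    [2661 ≡ 136 mod 505]
  = -(17|505)    [505 ≡ 1 mod 8 ⇒ (2|505)^3 = +1]
  = -(505|17)    [QR: 17 ≡ 1 mod 4, sign kept]
  = -(12|17)    [505 ≡ 12 mod 17]
  = -(3|17)    [17 ≡ 1 mod 8 ⇒ (2|17)^2 = +1]
  = -(17|3)    [QR: 17 ≡ 1 mod 4, sign kept]
  = -(2|3)    [17 ≡ 2 mod 3]
  = (1|3)    [3 ≡ 3 mod 8 ⇒ (2|3) = -1]
  = 1    [(1|3) = 1]

1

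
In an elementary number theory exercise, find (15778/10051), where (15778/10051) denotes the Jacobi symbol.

0

(15778/10051)
  = (5727/10051)    [15778 ≡ 5727 mod 10051]
  = -(10051/5727)    [QR: both ≡ 3 mod 4, sign flips]
  = -(4324/5727)    [10051 ≡ 4324 mod 5727]
  = -(1081/5727)    [5727 ≡ 7 mod 8 ⇒ (2/5727)^2 = +1]
  = -(5727/1081)    [QR: 1081 ≡ 1 mod 4, sign kept]
  = -(322/1081)    [5727 ≡ 322 mod 1081]
  = -(161/1081)    [1081 ≡ 1 mod 8 ⇒ (2/1081) = +1]
  = -(1081/161)    [QR: 161 ≡ 1 mod 4, sign kept]
  = -(115/161)    [1081 ≡ 115 mod 161]
  = -(161/115)    [QR: 161 ≡ 1 mod 4, sign kept]
  = -(46/115)    [161 ≡ 46 mod 115]
  = (23/115)    [115 ≡ 3 mod 8 ⇒ (2/115) = -1]
  = -(115/23)    [QR: both ≡ 3 mod 4, sign flips]
  = -(0/23)    [115 ≡ 0 mod 23]
  = 0    [numerator 0, gcd > 1]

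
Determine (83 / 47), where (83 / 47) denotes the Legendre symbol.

1

(83 / 47)
  = (36 / 47)    [83 ≡ 36 mod 47]
  = (9 / 47)    [47 ≡ 7 mod 8 ⇒ (2 / 47)^2 = +1]
  = (47 / 9)    [QR: 9 ≡ 1 mod 4, sign kept]
  = (2 / 9)    [47 ≡ 2 mod 9]
  = (1 / 9)    [9 ≡ 1 mod 8 ⇒ (2 / 9) = +1]
  = 1    [(1 / 9) = 1]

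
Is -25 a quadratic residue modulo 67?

Reduce the numerator: -25 ≡ 42 (mod 67), so (-25/67) = (42/67).
Factor out 2: 42 = 2·21. Since 67 ≡ 3 (mod 8), (2/67) = -1. Now have -(21/67).
21 ≡ 1 (mod 4), so quadratic reciprocity gives (21/67) = (67/21). Reduce: 67 ≡ 4 (mod 21). Now have -(4/21).
Factor out 2: 4 = 2^2. Since 21 ≡ 5 (mod 8), (2/21) = -1, and (2/21)^2 = +1. Now have -(1/21).
(1/21) = 1. Collecting the sign factors: -1.
The Legendre symbol is -1, so x^2 ≡ -25 (mod 67) has no solution.

no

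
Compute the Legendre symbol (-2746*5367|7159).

By multiplicativity, (-2746·5367|7159) = (-2746|7159)·(5367|7159).
First factor (-2746|7159):
Reduce the numerator: -2746 ≡ 4413 (mod 7159), so (-2746|7159) = (4413|7159).
4413 ≡ 1 (mod 4), so quadratic reciprocity gives (4413|7159) = (7159|4413). Reduce: 7159 ≡ 2746 (mod 4413). Now have (2746|4413).
Factor out 2: 2746 = 2·1373. Since 4413 ≡ 5 (mod 8), (2|4413) = -1. Now have -(1373|4413).
1373 ≡ 1 (mod 4), so quadratic reciprocity gives (1373|4413) = (4413|1373). Reduce: 4413 ≡ 294 (mod 1373). Now have -(294|1373).
Factor out 2: 294 = 2·147. Since 1373 ≡ 5 (mod 8), (2|1373) = -1. Now have (147|1373).
1373 ≡ 1 (mod 4), so quadratic reciprocity gives (147|1373) = (1373|147). Reduce: 1373 ≡ 50 (mod 147). Now have (50|147).
Factor out 2: 50 = 2·25. Since 147 ≡ 3 (mod 8), (2|147) = -1. Now have -(25|147).
25 ≡ 1 (mod 4), so quadratic reciprocity gives (25|147) = (147|25). Reduce: 147 ≡ 22 (mod 25). Now have -(22|25).
Factor out 2: 22 = 2·11. Since 25 ≡ 1 (mod 8), (2|25) = +1. Now have -(11|25).
25 ≡ 1 (mod 4), so quadratic reciprocity gives (11|25) = (25|11). Reduce: 25 ≡ 3 (mod 11). Now have -(3|11).
Both 3 ≡ 3 and 11 ≡ 3 (mod 4), so reciprocity gives (3|11) = -(11|3). Reduce: 11 ≡ 2 (mod 3). Now have (2|3).
Factor out 2: 2 = 2. Since 3 ≡ 3 (mod 8), (2|3) = -1. Now have -(1|3).
(1|3) = 1. Collecting the sign factors: -1.
Second factor (5367|7159):
Both 5367 ≡ 3 and 7159 ≡ 3 (mod 4), so reciprocity gives (5367|7159) = -(7159|5367). Reduce: 7159 ≡ 1792 (mod 5367). Now have -(1792|5367).
Factor out 2: 1792 = 2^8·7. Since 5367 ≡ 7 (mod 8), (2|5367) = +1, and (2|5367)^8 = +1. Now have -(7|5367).
Both 7 ≡ 3 and 5367 ≡ 3 (mod 4), so reciprocity gives (7|5367) = -(5367|7). Reduce: 5367 ≡ 5 (mod 7). Now have (5|7).
5 ≡ 1 (mod 4), so quadratic reciprocity gives (5|7) = (7|5). Reduce: 7 ≡ 2 (mod 5). Now have (2|5).
Factor out 2: 2 = 2. Since 5 ≡ 5 (mod 8), (2|5) = -1. Now have -(1|5).
(1|5) = 1. Collecting the sign factors: -1.
Product: (-1)·(-1) = 1.

1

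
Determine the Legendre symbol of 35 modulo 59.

Both 35 ≡ 3 and 59 ≡ 3 (mod 4), so reciprocity gives (35|59) = -(59|35). Reduce: 59 ≡ 24 (mod 35). Now have -(24|35).
Factor out 2: 24 = 2^3·3. Since 35 ≡ 3 (mod 8), (2|35) = -1, and (2|35)^3 = -1. Now have (3|35).
Both 3 ≡ 3 and 35 ≡ 3 (mod 4), so reciprocity gives (3|35) = -(35|3). Reduce: 35 ≡ 2 (mod 3). Now have -(2|3).
Factor out 2: 2 = 2. Since 3 ≡ 3 (mod 8), (2|3) = -1. Now have (1|3).
(1|3) = 1. Collecting the sign factors: 1.

1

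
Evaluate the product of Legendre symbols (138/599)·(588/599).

By multiplicativity, (138·588/599) = (138/599)·(588/599).
First factor (138/599):
(138/599)
  = (69/599)    [599 ≡ 7 mod 8 ⇒ (2/599) = +1]
  = (599/69)    [QR: 69 ≡ 1 mod 4, sign kept]
  = (47/69)    [599 ≡ 47 mod 69]
  = (69/47)    [QR: 69 ≡ 1 mod 4, sign kept]
  = (22/47)    [69 ≡ 22 mod 47]
  = (11/47)    [47 ≡ 7 mod 8 ⇒ (2/47) = +1]
  = -(47/11)    [QR: both ≡ 3 mod 4, sign flips]
  = -(3/11)    [47 ≡ 3 mod 11]
  = (11/3)    [QR: both ≡ 3 mod 4, sign flips]
  = (2/3)    [11 ≡ 2 mod 3]
  = -(1/3)    [3 ≡ 3 mod 8 ⇒ (2/3) = -1]
  = -1    [(1/3) = 1]
Second factor (588/599):
(588/599)
  = (147/599)    [599 ≡ 7 mod 8 ⇒ (2/599)^2 = +1]
  = -(599/147)    [QR: both ≡ 3 mod 4, sign flips]
  = -(11/147)    [599 ≡ 11 mod 147]
  = (147/11)    [QR: both ≡ 3 mod 4, sign flips]
  = (4/11)    [147 ≡ 4 mod 11]
  = (1/11)    [11 ≡ 3 mod 8 ⇒ (2/11)^2 = +1]
  = 1    [(1/11) = 1]
Product: (-1)·(1) = -1.

-1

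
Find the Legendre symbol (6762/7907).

Factor out 2: 6762 = 2·3381. Since 7907 ≡ 3 (mod 8), (2/7907) = -1. Now have -(3381/7907).
3381 ≡ 1 (mod 4), so quadratic reciprocity gives (3381/7907) = (7907/3381). Reduce: 7907 ≡ 1145 (mod 3381). Now have -(1145/3381).
1145 ≡ 1 (mod 4), so quadratic reciprocity gives (1145/3381) = (3381/1145). Reduce: 3381 ≡ 1091 (mod 1145). Now have -(1091/1145).
1145 ≡ 1 (mod 4), so quadratic reciprocity gives (1091/1145) = (1145/1091). Reduce: 1145 ≡ 54 (mod 1091). Now have -(54/1091).
Factor out 2: 54 = 2·27. Since 1091 ≡ 3 (mod 8), (2/1091) = -1. Now have (27/1091).
Both 27 ≡ 3 and 1091 ≡ 3 (mod 4), so reciprocity gives (27/1091) = -(1091/27). Reduce: 1091 ≡ 11 (mod 27). Now have -(11/27).
Both 11 ≡ 3 and 27 ≡ 3 (mod 4), so reciprocity gives (11/27) = -(27/11). Reduce: 27 ≡ 5 (mod 11). Now have (5/11).
5 ≡ 1 (mod 4), so quadratic reciprocity gives (5/11) = (11/5). Reduce: 11 ≡ 1 (mod 5). Now have (1/5).
(1/5) = 1. Collecting the sign factors: 1.

1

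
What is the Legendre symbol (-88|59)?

-1

Pull out -1: (-88|59) = (-1|59)·(88|59). Since 59 ≡ 3 (mod 4), (-1|59) = -1. Now have -(88|59).
Reduce the numerator: 88 ≡ 29 (mod 59), so (88|59) = (29|59).
29 ≡ 1 (mod 4), so quadratic reciprocity gives (29|59) = (59|29). Reduce: 59 ≡ 1 (mod 29). Now have -(1|29).
(1|29) = 1. Collecting the sign factors: -1.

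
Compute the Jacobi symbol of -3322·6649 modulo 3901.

1

By multiplicativity, (-3322·6649/3901) = (-3322/3901)·(6649/3901).
First factor (-3322/3901):
(-3322/3901)
  = (579/3901)    [-3322 ≡ 579 mod 3901]
  = (3901/579)    [QR: 3901 ≡ 1 mod 4, sign kept]
  = (427/579)    [3901 ≡ 427 mod 579]
  = -(579/427)    [QR: both ≡ 3 mod 4, sign flips]
  = -(152/427)    [579 ≡ 152 mod 427]
  = (19/427)    [427 ≡ 3 mod 8 ⇒ (2/427)^3 = -1]
  = -(427/19)    [QR: both ≡ 3 mod 4, sign flips]
  = -(9/19)    [427 ≡ 9 mod 19]
  = -(19/9)    [QR: 9 ≡ 1 mod 4, sign kept]
  = -(1/9)    [19 ≡ 1 mod 9]
  = -1    [(1/9) = 1]
Second factor (6649/3901):
(6649/3901)
  = (2748/3901)    [6649 ≡ 2748 mod 3901]
  = (687/3901)    [3901 ≡ 5 mod 8 ⇒ (2/3901)^2 = +1]
  = (3901/687)    [QR: 3901 ≡ 1 mod 4, sign kept]
  = (466/687)    [3901 ≡ 466 mod 687]
  = (233/687)    [687 ≡ 7 mod 8 ⇒ (2/687) = +1]
  = (687/233)    [QR: 233 ≡ 1 mod 4, sign kept]
  = (221/233)    [687 ≡ 221 mod 233]
  = (233/221)    [QR: 221 ≡ 1 mod 4, sign kept]
  = (12/221)    [233 ≡ 12 mod 221]
  = (3/221)    [221 ≡ 5 mod 8 ⇒ (2/221)^2 = +1]
  = (221/3)    [QR: 221 ≡ 1 mod 4, sign kept]
  = (2/3)    [221 ≡ 2 mod 3]
  = -(1/3)    [3 ≡ 3 mod 8 ⇒ (2/3) = -1]
  = -1    [(1/3) = 1]
Product: (-1)·(-1) = 1.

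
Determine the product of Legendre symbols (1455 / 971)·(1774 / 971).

1

By multiplicativity, (1455·1774 / 971) = (1455 / 971)·(1774 / 971).
First factor (1455 / 971):
Reduce the numerator: 1455 ≡ 484 (mod 971), so (1455 / 971) = (484 / 971).
Factor out 2: 484 = 2^2·121. Since 971 ≡ 3 (mod 8), (2 / 971) = -1, and (2 / 971)^2 = +1. Now have (121 / 971).
121 ≡ 1 (mod 4), so quadratic reciprocity gives (121 / 971) = (971 / 121). Reduce: 971 ≡ 3 (mod 121). Now have (3 / 121).
121 ≡ 1 (mod 4), so quadratic reciprocity gives (3 / 121) = (121 / 3). Reduce: 121 ≡ 1 (mod 3). Now have (1 / 3).
(1 / 3) = 1. Collecting the sign factors: 1.
Second factor (1774 / 971):
Reduce the numerator: 1774 ≡ 803 (mod 971), so (1774 / 971) = (803 / 971).
Both 803 ≡ 3 and 971 ≡ 3 (mod 4), so reciprocity gives (803 / 971) = -(971 / 803). Reduce: 971 ≡ 168 (mod 803). Now have -(168 / 803).
Factor out 2: 168 = 2^3·21. Since 803 ≡ 3 (mod 8), (2 / 803) = -1, and (2 / 803)^3 = -1. Now have (21 / 803).
21 ≡ 1 (mod 4), so quadratic reciprocity gives (21 / 803) = (803 / 21). Reduce: 803 ≡ 5 (mod 21). Now have (5 / 21).
5 ≡ 1 (mod 4), so quadratic reciprocity gives (5 / 21) = (21 / 5). Reduce: 21 ≡ 1 (mod 5). Now have (1 / 5).
(1 / 5) = 1. Collecting the sign factors: 1.
Product: (1)·(1) = 1.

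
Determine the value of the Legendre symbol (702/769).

(702/769)
  = (351/769)    [769 ≡ 1 mod 8 ⇒ (2/769) = +1]
  = (769/351)    [QR: 769 ≡ 1 mod 4, sign kept]
  = (67/351)    [769 ≡ 67 mod 351]
  = -(351/67)    [QR: both ≡ 3 mod 4, sign flips]
  = -(16/67)    [351 ≡ 16 mod 67]
  = -(1/67)    [67 ≡ 3 mod 8 ⇒ (2/67)^4 = +1]
  = -1    [(1/67) = 1]

-1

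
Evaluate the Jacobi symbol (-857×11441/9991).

By multiplicativity, (-857·11441/9991) = (-857/9991)·(11441/9991).
First factor (-857/9991):
(-857/9991)
  = -(857/9991)    [9991 ≡ 3 mod 4 ⇒ (-1/9991) = -1]
  = -(9991/857)    [QR: 857 ≡ 1 mod 4, sign kept]
  = -(564/857)    [9991 ≡ 564 mod 857]
  = -(141/857)    [857 ≡ 1 mod 8 ⇒ (2/857)^2 = +1]
  = -(857/141)    [QR: 141 ≡ 1 mod 4, sign kept]
  = -(11/141)    [857 ≡ 11 mod 141]
  = -(141/11)    [QR: 141 ≡ 1 mod 4, sign kept]
  = -(9/11)    [141 ≡ 9 mod 11]
  = -(11/9)    [QR: 9 ≡ 1 mod 4, sign kept]
  = -(2/9)    [11 ≡ 2 mod 9]
  = -(1/9)    [9 ≡ 1 mod 8 ⇒ (2/9) = +1]
  = -1    [(1/9) = 1]
Second factor (11441/9991):
(11441/9991)
  = (1450/9991)    [11441 ≡ 1450 mod 9991]
  = (725/9991)    [9991 ≡ 7 mod 8 ⇒ (2/9991) = +1]
  = (9991/725)    [QR: 725 ≡ 1 mod 4, sign kept]
  = (566/725)    [9991 ≡ 566 mod 725]
  = -(283/725)    [725 ≡ 5 mod 8 ⇒ (2/725) = -1]
  = -(725/283)    [QR: 725 ≡ 1 mod 4, sign kept]
  = -(159/283)    [725 ≡ 159 mod 283]
  = (283/159)    [QR: both ≡ 3 mod 4, sign flips]
  = (124/159)    [283 ≡ 124 mod 159]
  = (31/159)    [159 ≡ 7 mod 8 ⇒ (2/159)^2 = +1]
  = -(159/31)    [QR: both ≡ 3 mod 4, sign flips]
  = -(4/31)    [159 ≡ 4 mod 31]
  = -(1/31)    [31 ≡ 7 mod 8 ⇒ (2/31)^2 = +1]
  = -1    [(1/31) = 1]
Product: (-1)·(-1) = 1.

1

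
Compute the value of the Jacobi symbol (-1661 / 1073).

Reduce the numerator: -1661 ≡ 485 (mod 1073), so (-1661 / 1073) = (485 / 1073).
485 ≡ 1 (mod 4), so quadratic reciprocity gives (485 / 1073) = (1073 / 485). Reduce: 1073 ≡ 103 (mod 485). Now have (103 / 485).
485 ≡ 1 (mod 4), so quadratic reciprocity gives (103 / 485) = (485 / 103). Reduce: 485 ≡ 73 (mod 103). Now have (73 / 103).
73 ≡ 1 (mod 4), so quadratic reciprocity gives (73 / 103) = (103 / 73). Reduce: 103 ≡ 30 (mod 73). Now have (30 / 73).
Factor out 2: 30 = 2·15. Since 73 ≡ 1 (mod 8), (2 / 73) = +1. Now have (15 / 73).
73 ≡ 1 (mod 4), so quadratic reciprocity gives (15 / 73) = (73 / 15). Reduce: 73 ≡ 13 (mod 15). Now have (13 / 15).
13 ≡ 1 (mod 4), so quadratic reciprocity gives (13 / 15) = (15 / 13). Reduce: 15 ≡ 2 (mod 13). Now have (2 / 13).
Factor out 2: 2 = 2. Since 13 ≡ 5 (mod 8), (2 / 13) = -1. Now have -(1 / 13).
(1 / 13) = 1. Collecting the sign factors: -1.

-1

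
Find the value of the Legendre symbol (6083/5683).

1

(6083/5683)
  = (400/5683)    [6083 ≡ 400 mod 5683]
  = (25/5683)    [5683 ≡ 3 mod 8 ⇒ (2/5683)^4 = +1]
  = (5683/25)    [QR: 25 ≡ 1 mod 4, sign kept]
  = (8/25)    [5683 ≡ 8 mod 25]
  = (1/25)    [25 ≡ 1 mod 8 ⇒ (2/25)^3 = +1]
  = 1    [(1/25) = 1]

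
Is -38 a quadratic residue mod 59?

(-38/59)
  = (21/59)    [-38 ≡ 21 mod 59]
  = (59/21)    [QR: 21 ≡ 1 mod 4, sign kept]
  = (17/21)    [59 ≡ 17 mod 21]
  = (21/17)    [QR: 17 ≡ 1 mod 4, sign kept]
  = (4/17)    [21 ≡ 4 mod 17]
  = (1/17)    [17 ≡ 1 mod 8 ⇒ (2/17)^2 = +1]
  = 1    [(1/17) = 1]
The Legendre symbol is 1, so x^2 ≡ -38 (mod 59) has solution.

yes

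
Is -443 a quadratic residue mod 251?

Pull out -1: (-443|251) = (-1|251)·(443|251). Since 251 ≡ 3 (mod 4), (-1|251) = -1. Now have -(443|251).
Reduce the numerator: 443 ≡ 192 (mod 251), so (443|251) = (192|251).
Factor out 2: 192 = 2^6·3. Since 251 ≡ 3 (mod 8), (2|251) = -1, and (2|251)^6 = +1. Now have -(3|251).
Both 3 ≡ 3 and 251 ≡ 3 (mod 4), so reciprocity gives (3|251) = -(251|3). Reduce: 251 ≡ 2 (mod 3). Now have (2|3).
Factor out 2: 2 = 2. Since 3 ≡ 3 (mod 8), (2|3) = -1. Now have -(1|3).
(1|3) = 1. Collecting the sign factors: -1.
The Legendre symbol is -1, so x^2 ≡ -443 (mod 251) has no solution.

no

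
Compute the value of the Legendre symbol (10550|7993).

(10550|7993)
  = (2557|7993)    [10550 ≡ 2557 mod 7993]
  = (7993|2557)    [QR: 2557 ≡ 1 mod 4, sign kept]
  = (322|2557)    [7993 ≡ 322 mod 2557]
  = -(161|2557)    [2557 ≡ 5 mod 8 ⇒ (2|2557) = -1]
  = -(2557|161)    [QR: 161 ≡ 1 mod 4, sign kept]
  = -(142|161)    [2557 ≡ 142 mod 161]
  = -(71|161)    [161 ≡ 1 mod 8 ⇒ (2|161) = +1]
  = -(161|71)    [QR: 161 ≡ 1 mod 4, sign kept]
  = -(19|71)    [161 ≡ 19 mod 71]
  = (71|19)    [QR: both ≡ 3 mod 4, sign flips]
  = (14|19)    [71 ≡ 14 mod 19]
  = -(7|19)    [19 ≡ 3 mod 8 ⇒ (2|19) = -1]
  = (19|7)    [QR: both ≡ 3 mod 4, sign flips]
  = (5|7)    [19 ≡ 5 mod 7]
  = (7|5)    [QR: 5 ≡ 1 mod 4, sign kept]
  = (2|5)    [7 ≡ 2 mod 5]
  = -(1|5)    [5 ≡ 5 mod 8 ⇒ (2|5) = -1]
  = -1    [(1|5) = 1]

-1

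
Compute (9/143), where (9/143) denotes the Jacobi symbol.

9 ≡ 1 (mod 4), so quadratic reciprocity gives (9/143) = (143/9). Reduce: 143 ≡ 8 (mod 9). Now have (8/9).
Factor out 2: 8 = 2^3. Since 9 ≡ 1 (mod 8), (2/9) = +1, and (2/9)^3 = +1. Now have (1/9).
(1/9) = 1. Collecting the sign factors: 1.

1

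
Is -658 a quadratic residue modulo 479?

yes

(-658/479)
  = (300/479)    [-658 ≡ 300 mod 479]
  = (75/479)    [479 ≡ 7 mod 8 ⇒ (2/479)^2 = +1]
  = -(479/75)    [QR: both ≡ 3 mod 4, sign flips]
  = -(29/75)    [479 ≡ 29 mod 75]
  = -(75/29)    [QR: 29 ≡ 1 mod 4, sign kept]
  = -(17/29)    [75 ≡ 17 mod 29]
  = -(29/17)    [QR: 17 ≡ 1 mod 4, sign kept]
  = -(12/17)    [29 ≡ 12 mod 17]
  = -(3/17)    [17 ≡ 1 mod 8 ⇒ (2/17)^2 = +1]
  = -(17/3)    [QR: 17 ≡ 1 mod 4, sign kept]
  = -(2/3)    [17 ≡ 2 mod 3]
  = (1/3)    [3 ≡ 3 mod 8 ⇒ (2/3) = -1]
  = 1    [(1/3) = 1]
The Legendre symbol is 1, so x^2 ≡ -658 (mod 479) has solution.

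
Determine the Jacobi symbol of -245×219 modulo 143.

1

By multiplicativity, (-245·219 / 143) = (-245 / 143)·(219 / 143).
First factor (-245 / 143):
Pull out -1: (-245 / 143) = (-1 / 143)·(245 / 143). Since 143 ≡ 3 (mod 4), (-1 / 143) = -1. Now have -(245 / 143).
Reduce the numerator: 245 ≡ 102 (mod 143), so (245 / 143) = (102 / 143).
Factor out 2: 102 = 2·51. Since 143 ≡ 7 (mod 8), (2 / 143) = +1. Now have -(51 / 143).
Both 51 ≡ 3 and 143 ≡ 3 (mod 4), so reciprocity gives (51 / 143) = -(143 / 51). Reduce: 143 ≡ 41 (mod 51). Now have (41 / 51).
41 ≡ 1 (mod 4), so quadratic reciprocity gives (41 / 51) = (51 / 41). Reduce: 51 ≡ 10 (mod 41). Now have (10 / 41).
Factor out 2: 10 = 2·5. Since 41 ≡ 1 (mod 8), (2 / 41) = +1. Now have (5 / 41).
5 ≡ 1 (mod 4), so quadratic reciprocity gives (5 / 41) = (41 / 5). Reduce: 41 ≡ 1 (mod 5). Now have (1 / 5).
(1 / 5) = 1. Collecting the sign factors: 1.
Second factor (219 / 143):
Reduce the numerator: 219 ≡ 76 (mod 143), so (219 / 143) = (76 / 143).
Factor out 2: 76 = 2^2·19. Since 143 ≡ 7 (mod 8), (2 / 143) = +1, and (2 / 143)^2 = +1. Now have (19 / 143).
Both 19 ≡ 3 and 143 ≡ 3 (mod 4), so reciprocity gives (19 / 143) = -(143 / 19). Reduce: 143 ≡ 10 (mod 19). Now have -(10 / 19).
Factor out 2: 10 = 2·5. Since 19 ≡ 3 (mod 8), (2 / 19) = -1. Now have (5 / 19).
5 ≡ 1 (mod 4), so quadratic reciprocity gives (5 / 19) = (19 / 5). Reduce: 19 ≡ 4 (mod 5). Now have (4 / 5).
Factor out 2: 4 = 2^2. Since 5 ≡ 5 (mod 8), (2 / 5) = -1, and (2 / 5)^2 = +1. Now have (1 / 5).
(1 / 5) = 1. Collecting the sign factors: 1.
Product: (1)·(1) = 1.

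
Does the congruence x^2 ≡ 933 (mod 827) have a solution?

yes

Reduce the numerator: 933 ≡ 106 (mod 827), so (933/827) = (106/827).
Factor out 2: 106 = 2·53. Since 827 ≡ 3 (mod 8), (2/827) = -1. Now have -(53/827).
53 ≡ 1 (mod 4), so quadratic reciprocity gives (53/827) = (827/53). Reduce: 827 ≡ 32 (mod 53). Now have -(32/53).
Factor out 2: 32 = 2^5. Since 53 ≡ 5 (mod 8), (2/53) = -1, and (2/53)^5 = -1. Now have (1/53).
(1/53) = 1. Collecting the sign factors: 1.
(933/827) = 1, and 827 is prime, so 933 is a quadratic residue mod 827.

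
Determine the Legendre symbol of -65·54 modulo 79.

1

By multiplicativity, (-65·54|79) = (-65|79)·(54|79).
First factor (-65|79):
(-65|79)
  = (14|79)    [-65 ≡ 14 mod 79]
  = (7|79)    [79 ≡ 7 mod 8 ⇒ (2|79) = +1]
  = -(79|7)    [QR: both ≡ 3 mod 4, sign flips]
  = -(2|7)    [79 ≡ 2 mod 7]
  = -(1|7)    [7 ≡ 7 mod 8 ⇒ (2|7) = +1]
  = -1    [(1|7) = 1]
Second factor (54|79):
(54|79)
  = (27|79)    [79 ≡ 7 mod 8 ⇒ (2|79) = +1]
  = -(79|27)    [QR: both ≡ 3 mod 4, sign flips]
  = -(25|27)    [79 ≡ 25 mod 27]
  = -(27|25)    [QR: 25 ≡ 1 mod 4, sign kept]
  = -(2|25)    [27 ≡ 2 mod 25]
  = -(1|25)    [25 ≡ 1 mod 8 ⇒ (2|25) = +1]
  = -1    [(1|25) = 1]
Product: (-1)·(-1) = 1.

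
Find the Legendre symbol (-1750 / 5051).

-1

Reduce the numerator: -1750 ≡ 3301 (mod 5051), so (-1750 / 5051) = (3301 / 5051).
3301 ≡ 1 (mod 4), so quadratic reciprocity gives (3301 / 5051) = (5051 / 3301). Reduce: 5051 ≡ 1750 (mod 3301). Now have (1750 / 3301).
Factor out 2: 1750 = 2·875. Since 3301 ≡ 5 (mod 8), (2 / 3301) = -1. Now have -(875 / 3301).
3301 ≡ 1 (mod 4), so quadratic reciprocity gives (875 / 3301) = (3301 / 875). Reduce: 3301 ≡ 676 (mod 875). Now have -(676 / 875).
Factor out 2: 676 = 2^2·169. Since 875 ≡ 3 (mod 8), (2 / 875) = -1, and (2 / 875)^2 = +1. Now have -(169 / 875).
169 ≡ 1 (mod 4), so quadratic reciprocity gives (169 / 875) = (875 / 169). Reduce: 875 ≡ 30 (mod 169). Now have -(30 / 169).
Factor out 2: 30 = 2·15. Since 169 ≡ 1 (mod 8), (2 / 169) = +1. Now have -(15 / 169).
169 ≡ 1 (mod 4), so quadratic reciprocity gives (15 / 169) = (169 / 15). Reduce: 169 ≡ 4 (mod 15). Now have -(4 / 15).
Factor out 2: 4 = 2^2. Since 15 ≡ 7 (mod 8), (2 / 15) = +1, and (2 / 15)^2 = +1. Now have -(1 / 15).
(1 / 15) = 1. Collecting the sign factors: -1.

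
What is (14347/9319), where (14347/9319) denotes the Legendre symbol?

-1

Reduce the numerator: 14347 ≡ 5028 (mod 9319), so (14347/9319) = (5028/9319).
Factor out 2: 5028 = 2^2·1257. Since 9319 ≡ 7 (mod 8), (2/9319) = +1, and (2/9319)^2 = +1. Now have (1257/9319).
1257 ≡ 1 (mod 4), so quadratic reciprocity gives (1257/9319) = (9319/1257). Reduce: 9319 ≡ 520 (mod 1257). Now have (520/1257).
Factor out 2: 520 = 2^3·65. Since 1257 ≡ 1 (mod 8), (2/1257) = +1, and (2/1257)^3 = +1. Now have (65/1257).
65 ≡ 1 (mod 4), so quadratic reciprocity gives (65/1257) = (1257/65). Reduce: 1257 ≡ 22 (mod 65). Now have (22/65).
Factor out 2: 22 = 2·11. Since 65 ≡ 1 (mod 8), (2/65) = +1. Now have (11/65).
65 ≡ 1 (mod 4), so quadratic reciprocity gives (11/65) = (65/11). Reduce: 65 ≡ 10 (mod 11). Now have (10/11).
Factor out 2: 10 = 2·5. Since 11 ≡ 3 (mod 8), (2/11) = -1. Now have -(5/11).
5 ≡ 1 (mod 4), so quadratic reciprocity gives (5/11) = (11/5). Reduce: 11 ≡ 1 (mod 5). Now have -(1/5).
(1/5) = 1. Collecting the sign factors: -1.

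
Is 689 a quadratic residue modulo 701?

no

(689/701)
  = (701/689)    [QR: 689 ≡ 1 mod 4, sign kept]
  = (12/689)    [701 ≡ 12 mod 689]
  = (3/689)    [689 ≡ 1 mod 8 ⇒ (2/689)^2 = +1]
  = (689/3)    [QR: 689 ≡ 1 mod 4, sign kept]
  = (2/3)    [689 ≡ 2 mod 3]
  = -(1/3)    [3 ≡ 3 mod 8 ⇒ (2/3) = -1]
  = -1    [(1/3) = 1]
The Legendre symbol is -1, so x^2 ≡ 689 (mod 701) has no solution.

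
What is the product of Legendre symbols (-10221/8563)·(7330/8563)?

1

By multiplicativity, (-10221·7330/8563) = (-10221/8563)·(7330/8563).
First factor (-10221/8563):
(-10221/8563)
  = -(10221/8563)    [8563 ≡ 3 mod 4 ⇒ (-1/8563) = -1]
  = -(1658/8563)    [10221 ≡ 1658 mod 8563]
  = (829/8563)    [8563 ≡ 3 mod 8 ⇒ (2/8563) = -1]
  = (8563/829)    [QR: 829 ≡ 1 mod 4, sign kept]
  = (273/829)    [8563 ≡ 273 mod 829]
  = (829/273)    [QR: 273 ≡ 1 mod 4, sign kept]
  = (10/273)    [829 ≡ 10 mod 273]
  = (5/273)    [273 ≡ 1 mod 8 ⇒ (2/273) = +1]
  = (273/5)    [QR: 5 ≡ 1 mod 4, sign kept]
  = (3/5)    [273 ≡ 3 mod 5]
  = (5/3)    [QR: 5 ≡ 1 mod 4, sign kept]
  = (2/3)    [5 ≡ 2 mod 3]
  = -(1/3)    [3 ≡ 3 mod 8 ⇒ (2/3) = -1]
  = -1    [(1/3) = 1]
Second factor (7330/8563):
(7330/8563)
  = -(3665/8563)    [8563 ≡ 3 mod 8 ⇒ (2/8563) = -1]
  = -(8563/3665)    [QR: 3665 ≡ 1 mod 4, sign kept]
  = -(1233/3665)    [8563 ≡ 1233 mod 3665]
  = -(3665/1233)    [QR: 1233 ≡ 1 mod 4, sign kept]
  = -(1199/1233)    [3665 ≡ 1199 mod 1233]
  = -(1233/1199)    [QR: 1233 ≡ 1 mod 4, sign kept]
  = -(34/1199)    [1233 ≡ 34 mod 1199]
  = -(17/1199)    [1199 ≡ 7 mod 8 ⇒ (2/1199) = +1]
  = -(1199/17)    [QR: 17 ≡ 1 mod 4, sign kept]
  = -(9/17)    [1199 ≡ 9 mod 17]
  = -(17/9)    [QR: 9 ≡ 1 mod 4, sign kept]
  = -(8/9)    [17 ≡ 8 mod 9]
  = -(1/9)    [9 ≡ 1 mod 8 ⇒ (2/9)^3 = +1]
  = -1    [(1/9) = 1]
Product: (-1)·(-1) = 1.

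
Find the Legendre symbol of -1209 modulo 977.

1

Reduce the numerator: -1209 ≡ 745 (mod 977), so (-1209 / 977) = (745 / 977).
745 ≡ 1 (mod 4), so quadratic reciprocity gives (745 / 977) = (977 / 745). Reduce: 977 ≡ 232 (mod 745). Now have (232 / 745).
Factor out 2: 232 = 2^3·29. Since 745 ≡ 1 (mod 8), (2 / 745) = +1, and (2 / 745)^3 = +1. Now have (29 / 745).
29 ≡ 1 (mod 4), so quadratic reciprocity gives (29 / 745) = (745 / 29). Reduce: 745 ≡ 20 (mod 29). Now have (20 / 29).
Factor out 2: 20 = 2^2·5. Since 29 ≡ 5 (mod 8), (2 / 29) = -1, and (2 / 29)^2 = +1. Now have (5 / 29).
5 ≡ 1 (mod 4), so quadratic reciprocity gives (5 / 29) = (29 / 5). Reduce: 29 ≡ 4 (mod 5). Now have (4 / 5).
Factor out 2: 4 = 2^2. Since 5 ≡ 5 (mod 8), (2 / 5) = -1, and (2 / 5)^2 = +1. Now have (1 / 5).
(1 / 5) = 1. Collecting the sign factors: 1.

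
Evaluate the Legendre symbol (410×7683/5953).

-1

By multiplicativity, (410·7683/5953) = (410/5953)·(7683/5953).
First factor (410/5953):
Factor out 2: 410 = 2·205. Since 5953 ≡ 1 (mod 8), (2/5953) = +1. Now have (205/5953).
205 ≡ 1 (mod 4), so quadratic reciprocity gives (205/5953) = (5953/205). Reduce: 5953 ≡ 8 (mod 205). Now have (8/205).
Factor out 2: 8 = 2^3. Since 205 ≡ 5 (mod 8), (2/205) = -1, and (2/205)^3 = -1. Now have -(1/205).
(1/205) = 1. Collecting the sign factors: -1.
Second factor (7683/5953):
Reduce the numerator: 7683 ≡ 1730 (mod 5953), so (7683/5953) = (1730/5953).
Factor out 2: 1730 = 2·865. Since 5953 ≡ 1 (mod 8), (2/5953) = +1. Now have (865/5953).
865 ≡ 1 (mod 4), so quadratic reciprocity gives (865/5953) = (5953/865). Reduce: 5953 ≡ 763 (mod 865). Now have (763/865).
865 ≡ 1 (mod 4), so quadratic reciprocity gives (763/865) = (865/763). Reduce: 865 ≡ 102 (mod 763). Now have (102/763).
Factor out 2: 102 = 2·51. Since 763 ≡ 3 (mod 8), (2/763) = -1. Now have -(51/763).
Both 51 ≡ 3 and 763 ≡ 3 (mod 4), so reciprocity gives (51/763) = -(763/51). Reduce: 763 ≡ 49 (mod 51). Now have (49/51).
49 ≡ 1 (mod 4), so quadratic reciprocity gives (49/51) = (51/49). Reduce: 51 ≡ 2 (mod 49). Now have (2/49).
Factor out 2: 2 = 2. Since 49 ≡ 1 (mod 8), (2/49) = +1. Now have (1/49).
(1/49) = 1. Collecting the sign factors: 1.
Product: (-1)·(1) = -1.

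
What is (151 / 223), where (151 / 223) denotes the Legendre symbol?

(151 / 223)
  = -(223 / 151)    [QR: both ≡ 3 mod 4, sign flips]
  = -(72 / 151)    [223 ≡ 72 mod 151]
  = -(9 / 151)    [151 ≡ 7 mod 8 ⇒ (2 / 151)^3 = +1]
  = -(151 / 9)    [QR: 9 ≡ 1 mod 4, sign kept]
  = -(7 / 9)    [151 ≡ 7 mod 9]
  = -(9 / 7)    [QR: 9 ≡ 1 mod 4, sign kept]
  = -(2 / 7)    [9 ≡ 2 mod 7]
  = -(1 / 7)    [7 ≡ 7 mod 8 ⇒ (2 / 7) = +1]
  = -1    [(1 / 7) = 1]

-1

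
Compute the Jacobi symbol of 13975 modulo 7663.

(13975|7663)
  = (6312|7663)    [13975 ≡ 6312 mod 7663]
  = (789|7663)    [7663 ≡ 7 mod 8 ⇒ (2|7663)^3 = +1]
  = (7663|789)    [QR: 789 ≡ 1 mod 4, sign kept]
  = (562|789)    [7663 ≡ 562 mod 789]
  = -(281|789)    [789 ≡ 5 mod 8 ⇒ (2|789) = -1]
  = -(789|281)    [QR: 281 ≡ 1 mod 4, sign kept]
  = -(227|281)    [789 ≡ 227 mod 281]
  = -(281|227)    [QR: 281 ≡ 1 mod 4, sign kept]
  = -(54|227)    [281 ≡ 54 mod 227]
  = (27|227)    [227 ≡ 3 mod 8 ⇒ (2|227) = -1]
  = -(227|27)    [QR: both ≡ 3 mod 4, sign flips]
  = -(11|27)    [227 ≡ 11 mod 27]
  = (27|11)    [QR: both ≡ 3 mod 4, sign flips]
  = (5|11)    [27 ≡ 5 mod 11]
  = (11|5)    [QR: 5 ≡ 1 mod 4, sign kept]
  = (1|5)    [11 ≡ 1 mod 5]
  = 1    [(1|5) = 1]

1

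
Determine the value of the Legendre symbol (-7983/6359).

1

(-7983/6359)
  = (4735/6359)    [-7983 ≡ 4735 mod 6359]
  = -(6359/4735)    [QR: both ≡ 3 mod 4, sign flips]
  = -(1624/4735)    [6359 ≡ 1624 mod 4735]
  = -(203/4735)    [4735 ≡ 7 mod 8 ⇒ (2/4735)^3 = +1]
  = (4735/203)    [QR: both ≡ 3 mod 4, sign flips]
  = (66/203)    [4735 ≡ 66 mod 203]
  = -(33/203)    [203 ≡ 3 mod 8 ⇒ (2/203) = -1]
  = -(203/33)    [QR: 33 ≡ 1 mod 4, sign kept]
  = -(5/33)    [203 ≡ 5 mod 33]
  = -(33/5)    [QR: 5 ≡ 1 mod 4, sign kept]
  = -(3/5)    [33 ≡ 3 mod 5]
  = -(5/3)    [QR: 5 ≡ 1 mod 4, sign kept]
  = -(2/3)    [5 ≡ 2 mod 3]
  = (1/3)    [3 ≡ 3 mod 8 ⇒ (2/3) = -1]
  = 1    [(1/3) = 1]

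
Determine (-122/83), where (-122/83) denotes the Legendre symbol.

Pull out -1: (-122/83) = (-1/83)·(122/83). Since 83 ≡ 3 (mod 4), (-1/83) = -1. Now have -(122/83).
Reduce the numerator: 122 ≡ 39 (mod 83), so (122/83) = (39/83).
Both 39 ≡ 3 and 83 ≡ 3 (mod 4), so reciprocity gives (39/83) = -(83/39). Reduce: 83 ≡ 5 (mod 39). Now have (5/39).
5 ≡ 1 (mod 4), so quadratic reciprocity gives (5/39) = (39/5). Reduce: 39 ≡ 4 (mod 5). Now have (4/5).
Factor out 2: 4 = 2^2. Since 5 ≡ 5 (mod 8), (2/5) = -1, and (2/5)^2 = +1. Now have (1/5).
(1/5) = 1. Collecting the sign factors: 1.

1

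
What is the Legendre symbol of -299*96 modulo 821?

By multiplicativity, (-299·96/821) = (-299/821)·(96/821).
First factor (-299/821):
(-299/821)
  = (522/821)    [-299 ≡ 522 mod 821]
  = -(261/821)    [821 ≡ 5 mod 8 ⇒ (2/821) = -1]
  = -(821/261)    [QR: 261 ≡ 1 mod 4, sign kept]
  = -(38/261)    [821 ≡ 38 mod 261]
  = (19/261)    [261 ≡ 5 mod 8 ⇒ (2/261) = -1]
  = (261/19)    [QR: 261 ≡ 1 mod 4, sign kept]
  = (14/19)    [261 ≡ 14 mod 19]
  = -(7/19)    [19 ≡ 3 mod 8 ⇒ (2/19) = -1]
  = (19/7)    [QR: both ≡ 3 mod 4, sign flips]
  = (5/7)    [19 ≡ 5 mod 7]
  = (7/5)    [QR: 5 ≡ 1 mod 4, sign kept]
  = (2/5)    [7 ≡ 2 mod 5]
  = -(1/5)    [5 ≡ 5 mod 8 ⇒ (2/5) = -1]
  = -1    [(1/5) = 1]
Second factor (96/821):
(96/821)
  = -(3/821)    [821 ≡ 5 mod 8 ⇒ (2/821)^5 = -1]
  = -(821/3)    [QR: 821 ≡ 1 mod 4, sign kept]
  = -(2/3)    [821 ≡ 2 mod 3]
  = (1/3)    [3 ≡ 3 mod 8 ⇒ (2/3) = -1]
  = 1    [(1/3) = 1]
Product: (-1)·(1) = -1.

-1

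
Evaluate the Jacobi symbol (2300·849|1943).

1

By multiplicativity, (2300·849|1943) = (2300|1943)·(849|1943).
First factor (2300|1943):
(2300|1943)
  = (357|1943)    [2300 ≡ 357 mod 1943]
  = (1943|357)    [QR: 357 ≡ 1 mod 4, sign kept]
  = (158|357)    [1943 ≡ 158 mod 357]
  = -(79|357)    [357 ≡ 5 mod 8 ⇒ (2|357) = -1]
  = -(357|79)    [QR: 357 ≡ 1 mod 4, sign kept]
  = -(41|79)    [357 ≡ 41 mod 79]
  = -(79|41)    [QR: 41 ≡ 1 mod 4, sign kept]
  = -(38|41)    [79 ≡ 38 mod 41]
  = -(19|41)    [41 ≡ 1 mod 8 ⇒ (2|41) = +1]
  = -(41|19)    [QR: 41 ≡ 1 mod 4, sign kept]
  = -(3|19)    [41 ≡ 3 mod 19]
  = (19|3)    [QR: both ≡ 3 mod 4, sign flips]
  = (1|3)    [19 ≡ 1 mod 3]
  = 1    [(1|3) = 1]
Second factor (849|1943):
(849|1943)
  = (1943|849)    [QR: 849 ≡ 1 mod 4, sign kept]
  = (245|849)    [1943 ≡ 245 mod 849]
  = (849|245)    [QR: 245 ≡ 1 mod 4, sign kept]
  = (114|245)    [849 ≡ 114 mod 245]
  = -(57|245)    [245 ≡ 5 mod 8 ⇒ (2|245) = -1]
  = -(245|57)    [QR: 57 ≡ 1 mod 4, sign kept]
  = -(17|57)    [245 ≡ 17 mod 57]
  = -(57|17)    [QR: 17 ≡ 1 mod 4, sign kept]
  = -(6|17)    [57 ≡ 6 mod 17]
  = -(3|17)    [17 ≡ 1 mod 8 ⇒ (2|17) = +1]
  = -(17|3)    [QR: 17 ≡ 1 mod 4, sign kept]
  = -(2|3)    [17 ≡ 2 mod 3]
  = (1|3)    [3 ≡ 3 mod 8 ⇒ (2|3) = -1]
  = 1    [(1|3) = 1]
Product: (1)·(1) = 1.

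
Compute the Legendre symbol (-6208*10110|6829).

-1

By multiplicativity, (-6208·10110|6829) = (-6208|6829)·(10110|6829).
First factor (-6208|6829):
Reduce the numerator: -6208 ≡ 621 (mod 6829), so (-6208|6829) = (621|6829).
621 ≡ 1 (mod 4), so quadratic reciprocity gives (621|6829) = (6829|621). Reduce: 6829 ≡ 619 (mod 621). Now have (619|621).
621 ≡ 1 (mod 4), so quadratic reciprocity gives (619|621) = (621|619). Reduce: 621 ≡ 2 (mod 619). Now have (2|619).
Factor out 2: 2 = 2. Since 619 ≡ 3 (mod 8), (2|619) = -1. Now have -(1|619).
(1|619) = 1. Collecting the sign factors: -1.
Second factor (10110|6829):
Reduce the numerator: 10110 ≡ 3281 (mod 6829), so (10110|6829) = (3281|6829).
3281 ≡ 1 (mod 4), so quadratic reciprocity gives (3281|6829) = (6829|3281). Reduce: 6829 ≡ 267 (mod 3281). Now have (267|3281).
3281 ≡ 1 (mod 4), so quadratic reciprocity gives (267|3281) = (3281|267). Reduce: 3281 ≡ 77 (mod 267). Now have (77|267).
77 ≡ 1 (mod 4), so quadratic reciprocity gives (77|267) = (267|77). Reduce: 267 ≡ 36 (mod 77). Now have (36|77).
Factor out 2: 36 = 2^2·9. Since 77 ≡ 5 (mod 8), (2|77) = -1, and (2|77)^2 = +1. Now have (9|77).
9 ≡ 1 (mod 4), so quadratic reciprocity gives (9|77) = (77|9). Reduce: 77 ≡ 5 (mod 9). Now have (5|9).
5 ≡ 1 (mod 4), so quadratic reciprocity gives (5|9) = (9|5). Reduce: 9 ≡ 4 (mod 5). Now have (4|5).
Factor out 2: 4 = 2^2. Since 5 ≡ 5 (mod 8), (2|5) = -1, and (2|5)^2 = +1. Now have (1|5).
(1|5) = 1. Collecting the sign factors: 1.
Product: (-1)·(1) = -1.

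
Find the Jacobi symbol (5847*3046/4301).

By multiplicativity, (5847·3046/4301) = (5847/4301)·(3046/4301).
First factor (5847/4301):
(5847/4301)
  = (1546/4301)    [5847 ≡ 1546 mod 4301]
  = -(773/4301)    [4301 ≡ 5 mod 8 ⇒ (2/4301) = -1]
  = -(4301/773)    [QR: 773 ≡ 1 mod 4, sign kept]
  = -(436/773)    [4301 ≡ 436 mod 773]
  = -(109/773)    [773 ≡ 5 mod 8 ⇒ (2/773)^2 = +1]
  = -(773/109)    [QR: 109 ≡ 1 mod 4, sign kept]
  = -(10/109)    [773 ≡ 10 mod 109]
  = (5/109)    [109 ≡ 5 mod 8 ⇒ (2/109) = -1]
  = (109/5)    [QR: 5 ≡ 1 mod 4, sign kept]
  = (4/5)    [109 ≡ 4 mod 5]
  = (1/5)    [5 ≡ 5 mod 8 ⇒ (2/5)^2 = +1]
  = 1    [(1/5) = 1]
Second factor (3046/4301):
(3046/4301)
  = -(1523/4301)    [4301 ≡ 5 mod 8 ⇒ (2/4301) = -1]
  = -(4301/1523)    [QR: 4301 ≡ 1 mod 4, sign kept]
  = -(1255/1523)    [4301 ≡ 1255 mod 1523]
  = (1523/1255)    [QR: both ≡ 3 mod 4, sign flips]
  = (268/1255)    [1523 ≡ 268 mod 1255]
  = (67/1255)    [1255 ≡ 7 mod 8 ⇒ (2/1255)^2 = +1]
  = -(1255/67)    [QR: both ≡ 3 mod 4, sign flips]
  = -(49/67)    [1255 ≡ 49 mod 67]
  = -(67/49)    [QR: 49 ≡ 1 mod 4, sign kept]
  = -(18/49)    [67 ≡ 18 mod 49]
  = -(9/49)    [49 ≡ 1 mod 8 ⇒ (2/49) = +1]
  = -(49/9)    [QR: 9 ≡ 1 mod 4, sign kept]
  = -(4/9)    [49 ≡ 4 mod 9]
  = -(1/9)    [9 ≡ 1 mod 8 ⇒ (2/9)^2 = +1]
  = -1    [(1/9) = 1]
Product: (1)·(-1) = -1.

-1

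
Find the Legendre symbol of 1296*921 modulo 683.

-1

By multiplicativity, (1296·921 / 683) = (1296 / 683)·(921 / 683).
First factor (1296 / 683):
Reduce the numerator: 1296 ≡ 613 (mod 683), so (1296 / 683) = (613 / 683).
613 ≡ 1 (mod 4), so quadratic reciprocity gives (613 / 683) = (683 / 613). Reduce: 683 ≡ 70 (mod 613). Now have (70 / 613).
Factor out 2: 70 = 2·35. Since 613 ≡ 5 (mod 8), (2 / 613) = -1. Now have -(35 / 613).
613 ≡ 1 (mod 4), so quadratic reciprocity gives (35 / 613) = (613 / 35). Reduce: 613 ≡ 18 (mod 35). Now have -(18 / 35).
Factor out 2: 18 = 2·9. Since 35 ≡ 3 (mod 8), (2 / 35) = -1. Now have (9 / 35).
9 ≡ 1 (mod 4), so quadratic reciprocity gives (9 / 35) = (35 / 9). Reduce: 35 ≡ 8 (mod 9). Now have (8 / 9).
Factor out 2: 8 = 2^3. Since 9 ≡ 1 (mod 8), (2 / 9) = +1, and (2 / 9)^3 = +1. Now have (1 / 9).
(1 / 9) = 1. Collecting the sign factors: 1.
Second factor (921 / 683):
Reduce the numerator: 921 ≡ 238 (mod 683), so (921 / 683) = (238 / 683).
Factor out 2: 238 = 2·119. Since 683 ≡ 3 (mod 8), (2 / 683) = -1. Now have -(119 / 683).
Both 119 ≡ 3 and 683 ≡ 3 (mod 4), so reciprocity gives (119 / 683) = -(683 / 119). Reduce: 683 ≡ 88 (mod 119). Now have (88 / 119).
Factor out 2: 88 = 2^3·11. Since 119 ≡ 7 (mod 8), (2 / 119) = +1, and (2 / 119)^3 = +1. Now have (11 / 119).
Both 11 ≡ 3 and 119 ≡ 3 (mod 4), so reciprocity gives (11 / 119) = -(119 / 11). Reduce: 119 ≡ 9 (mod 11). Now have -(9 / 11).
9 ≡ 1 (mod 4), so quadratic reciprocity gives (9 / 11) = (11 / 9). Reduce: 11 ≡ 2 (mod 9). Now have -(2 / 9).
Factor out 2: 2 = 2. Since 9 ≡ 1 (mod 8), (2 / 9) = +1. Now have -(1 / 9).
(1 / 9) = 1. Collecting the sign factors: -1.
Product: (1)·(-1) = -1.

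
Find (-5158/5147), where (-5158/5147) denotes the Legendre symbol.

Pull out -1: (-5158/5147) = (-1/5147)·(5158/5147). Since 5147 ≡ 3 (mod 4), (-1/5147) = -1. Now have -(5158/5147).
Reduce the numerator: 5158 ≡ 11 (mod 5147), so (5158/5147) = (11/5147).
Both 11 ≡ 3 and 5147 ≡ 3 (mod 4), so reciprocity gives (11/5147) = -(5147/11). Reduce: 5147 ≡ 10 (mod 11). Now have (10/11).
Factor out 2: 10 = 2·5. Since 11 ≡ 3 (mod 8), (2/11) = -1. Now have -(5/11).
5 ≡ 1 (mod 4), so quadratic reciprocity gives (5/11) = (11/5). Reduce: 11 ≡ 1 (mod 5). Now have -(1/5).
(1/5) = 1. Collecting the sign factors: -1.

-1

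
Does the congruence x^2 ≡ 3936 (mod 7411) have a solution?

yes

(3936/7411)
  = -(123/7411)    [7411 ≡ 3 mod 8 ⇒ (2/7411)^5 = -1]
  = (7411/123)    [QR: both ≡ 3 mod 4, sign flips]
  = (31/123)    [7411 ≡ 31 mod 123]
  = -(123/31)    [QR: both ≡ 3 mod 4, sign flips]
  = -(30/31)    [123 ≡ 30 mod 31]
  = -(15/31)    [31 ≡ 7 mod 8 ⇒ (2/31) = +1]
  = (31/15)    [QR: both ≡ 3 mod 4, sign flips]
  = (1/15)    [31 ≡ 1 mod 15]
  = 1    [(1/15) = 1]
The Legendre symbol is 1, so x^2 ≡ 3936 (mod 7411) has solution.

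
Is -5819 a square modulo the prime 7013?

no

Reduce the numerator: -5819 ≡ 1194 (mod 7013), so (-5819/7013) = (1194/7013).
Factor out 2: 1194 = 2·597. Since 7013 ≡ 5 (mod 8), (2/7013) = -1. Now have -(597/7013).
597 ≡ 1 (mod 4), so quadratic reciprocity gives (597/7013) = (7013/597). Reduce: 7013 ≡ 446 (mod 597). Now have -(446/597).
Factor out 2: 446 = 2·223. Since 597 ≡ 5 (mod 8), (2/597) = -1. Now have (223/597).
597 ≡ 1 (mod 4), so quadratic reciprocity gives (223/597) = (597/223). Reduce: 597 ≡ 151 (mod 223). Now have (151/223).
Both 151 ≡ 3 and 223 ≡ 3 (mod 4), so reciprocity gives (151/223) = -(223/151). Reduce: 223 ≡ 72 (mod 151). Now have -(72/151).
Factor out 2: 72 = 2^3·9. Since 151 ≡ 7 (mod 8), (2/151) = +1, and (2/151)^3 = +1. Now have -(9/151).
9 ≡ 1 (mod 4), so quadratic reciprocity gives (9/151) = (151/9). Reduce: 151 ≡ 7 (mod 9). Now have -(7/9).
9 ≡ 1 (mod 4), so quadratic reciprocity gives (7/9) = (9/7). Reduce: 9 ≡ 2 (mod 7). Now have -(2/7).
Factor out 2: 2 = 2. Since 7 ≡ 7 (mod 8), (2/7) = +1. Now have -(1/7).
(1/7) = 1. Collecting the sign factors: -1.
The Legendre symbol is -1, so x^2 ≡ -5819 (mod 7013) has no solution.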